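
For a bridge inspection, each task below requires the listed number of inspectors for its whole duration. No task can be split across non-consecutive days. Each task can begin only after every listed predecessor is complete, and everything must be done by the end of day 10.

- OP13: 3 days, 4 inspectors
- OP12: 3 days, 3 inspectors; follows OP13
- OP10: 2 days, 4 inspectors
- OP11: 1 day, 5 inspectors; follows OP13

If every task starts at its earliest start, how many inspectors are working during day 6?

At early start, day 6 has: OP12.
Demand: 3 = 3.

3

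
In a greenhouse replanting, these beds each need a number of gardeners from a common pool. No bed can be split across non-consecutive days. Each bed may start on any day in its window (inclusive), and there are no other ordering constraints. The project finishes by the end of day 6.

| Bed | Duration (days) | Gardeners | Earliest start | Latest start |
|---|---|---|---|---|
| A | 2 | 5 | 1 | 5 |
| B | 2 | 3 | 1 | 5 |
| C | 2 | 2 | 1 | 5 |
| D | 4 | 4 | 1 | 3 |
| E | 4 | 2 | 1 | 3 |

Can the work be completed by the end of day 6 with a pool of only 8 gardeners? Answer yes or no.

Schedule A@1, B@1, C@3, D@3, E@3: d1:8  d2:8  d3:8  d4:8  d5:6  d6:6 — peak 8 ≤ 8.

yes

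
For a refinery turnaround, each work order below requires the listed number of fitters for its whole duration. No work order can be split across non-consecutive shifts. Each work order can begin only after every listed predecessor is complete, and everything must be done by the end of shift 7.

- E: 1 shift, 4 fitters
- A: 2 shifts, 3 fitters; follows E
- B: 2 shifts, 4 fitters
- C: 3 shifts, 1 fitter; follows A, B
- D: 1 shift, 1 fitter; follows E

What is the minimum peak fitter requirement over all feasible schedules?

7

Early-start (E@1, A@2, B@1, C@4, D@2) gives peak 8: s1:8  s2:8  s3:3  s4:1  s5:1  s6:1  s7:0.
Shift B→2, D→4.
Schedule E@1, A@2, B@2, C@4, D@4: s1:4  s2:7  s3:7  s4:2  s5:1  s6:1  s7:0 — peak 7.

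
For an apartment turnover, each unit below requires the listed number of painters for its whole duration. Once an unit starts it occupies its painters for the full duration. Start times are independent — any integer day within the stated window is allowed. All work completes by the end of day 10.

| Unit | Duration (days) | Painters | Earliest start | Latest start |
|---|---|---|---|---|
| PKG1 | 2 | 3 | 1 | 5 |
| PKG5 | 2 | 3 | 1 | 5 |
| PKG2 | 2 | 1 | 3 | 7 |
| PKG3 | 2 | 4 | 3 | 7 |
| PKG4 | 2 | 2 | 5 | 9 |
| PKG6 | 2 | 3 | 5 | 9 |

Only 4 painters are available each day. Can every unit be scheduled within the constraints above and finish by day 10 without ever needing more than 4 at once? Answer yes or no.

yes

Schedule PKG1@1, PKG5@3, PKG2@3, PKG3@5, PKG4@7, PKG6@9: d1:3  d2:3  d3:4  d4:4  d5:4  d6:4  d7:2  d8:2  d9:3  d10:3 — peak 4 ≤ 4.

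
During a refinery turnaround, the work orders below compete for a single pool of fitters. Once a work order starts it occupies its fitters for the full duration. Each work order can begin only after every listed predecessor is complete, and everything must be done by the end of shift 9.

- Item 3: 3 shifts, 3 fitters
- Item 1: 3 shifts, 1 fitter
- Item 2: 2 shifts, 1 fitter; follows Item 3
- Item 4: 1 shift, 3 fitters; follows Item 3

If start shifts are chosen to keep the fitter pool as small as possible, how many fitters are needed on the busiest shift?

Early-start (Item 3@1, Item 1@1, Item 2@4, Item 4@4) gives peak 4: s1:4  s2:4  s3:4  s4:4  s5:1  s6:0  s7:0  s8:0  s9:0.
Shift Item 1→4, Item 4→7.
Schedule Item 3@1, Item 1@4, Item 2@4, Item 4@7: s1:3  s2:3  s3:3  s4:2  s5:2  s6:1  s7:3  s8:0  s9:0 — peak 3.

3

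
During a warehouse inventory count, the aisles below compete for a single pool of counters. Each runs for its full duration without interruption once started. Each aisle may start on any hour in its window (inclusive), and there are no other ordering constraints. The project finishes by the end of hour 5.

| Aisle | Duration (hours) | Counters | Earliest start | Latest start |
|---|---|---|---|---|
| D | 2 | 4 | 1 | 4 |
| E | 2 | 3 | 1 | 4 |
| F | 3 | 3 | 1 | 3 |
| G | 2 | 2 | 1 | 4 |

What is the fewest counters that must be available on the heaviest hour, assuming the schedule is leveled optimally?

6

Early-start (D@1, E@1, F@1, G@1) gives peak 12: h1:12  h2:12  h3:3  h4:0  h5:0.
Shift E→3, F→3.
Schedule D@1, E@3, F@3, G@1: h1:6  h2:6  h3:6  h4:6  h5:3 — peak 6.
Total counter-hours = 27 over 5 hours ⇒ peak ≥ ⌈27/5⌉ = 6, so 6 is optimal.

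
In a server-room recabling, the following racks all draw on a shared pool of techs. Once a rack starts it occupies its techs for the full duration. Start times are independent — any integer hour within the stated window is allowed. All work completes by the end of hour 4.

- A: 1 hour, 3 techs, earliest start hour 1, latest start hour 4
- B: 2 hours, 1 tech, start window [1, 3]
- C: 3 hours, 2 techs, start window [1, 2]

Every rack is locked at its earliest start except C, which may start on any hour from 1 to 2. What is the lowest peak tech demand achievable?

4

C@1: h1:6  h2:3  h3:2  h4:0 → peak 6
C@2: h1:4  h2:3  h3:2  h4:2 → peak 4
Best is C@2, peak 4.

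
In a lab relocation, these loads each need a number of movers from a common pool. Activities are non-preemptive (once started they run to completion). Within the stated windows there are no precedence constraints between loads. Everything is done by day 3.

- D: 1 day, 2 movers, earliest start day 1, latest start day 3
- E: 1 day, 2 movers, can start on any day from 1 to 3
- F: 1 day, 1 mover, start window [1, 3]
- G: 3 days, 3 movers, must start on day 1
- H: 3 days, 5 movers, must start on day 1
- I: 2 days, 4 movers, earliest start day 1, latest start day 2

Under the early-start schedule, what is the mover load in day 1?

At early start, day 1 has: D, E, F, G, H, I.
Demand: 2 + 2 + 1 + 3 + 5 + 4 = 17.

17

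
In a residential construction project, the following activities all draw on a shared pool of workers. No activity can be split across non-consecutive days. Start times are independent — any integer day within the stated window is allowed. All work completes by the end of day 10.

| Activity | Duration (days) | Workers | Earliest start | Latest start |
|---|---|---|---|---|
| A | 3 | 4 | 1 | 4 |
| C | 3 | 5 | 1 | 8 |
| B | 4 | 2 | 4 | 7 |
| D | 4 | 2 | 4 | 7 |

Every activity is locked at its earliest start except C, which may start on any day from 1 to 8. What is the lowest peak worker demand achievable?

5

C@1: d1:9  d2:9  d3:9  d4:4  d5:4  d6:4  d7:4  d8:0  d9:0  d10:0 → peak 9
C@2: d1:4  d2:9  d3:9  d4:9  d5:4  d6:4  d7:4  d8:0  d9:0  d10:0 → peak 9
C@3: d1:4  d2:4  d3:9  d4:9  d5:9  d6:4  d7:4  d8:0  d9:0  d10:0 → peak 9
C@4: d1:4  d2:4  d3:4  d4:9  d5:9  d6:9  d7:4  d8:0  d9:0  d10:0 → peak 9
C@5: d1:4  d2:4  d3:4  d4:4  d5:9  d6:9  d7:9  d8:0  d9:0  d10:0 → peak 9
C@6: d1:4  d2:4  d3:4  d4:4  d5:4  d6:9  d7:9  d8:5  d9:0  d10:0 → peak 9
C@7: d1:4  d2:4  d3:4  d4:4  d5:4  d6:4  d7:9  d8:5  d9:5  d10:0 → peak 9
C@8: d1:4  d2:4  d3:4  d4:4  d5:4  d6:4  d7:4  d8:5  d9:5  d10:5 → peak 5
Best is C@8, peak 5.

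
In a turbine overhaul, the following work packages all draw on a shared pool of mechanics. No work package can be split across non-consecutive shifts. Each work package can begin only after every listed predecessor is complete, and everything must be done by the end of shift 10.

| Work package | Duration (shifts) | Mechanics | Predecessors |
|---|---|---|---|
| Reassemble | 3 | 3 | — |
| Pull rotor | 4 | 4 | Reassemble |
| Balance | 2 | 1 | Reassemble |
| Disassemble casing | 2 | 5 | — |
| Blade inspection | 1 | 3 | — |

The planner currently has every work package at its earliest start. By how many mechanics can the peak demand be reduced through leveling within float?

Early-start peak: s1:11  s2:8  s3:3  s4:5  s5:5  s6:4  s7:4  s8:0  s9:0  s10:0 ⇒ 11.
Leveled (Reassemble@1, Pull rotor@4, Balance@4, Disassemble casing@8, Blade inspection@10): s1:3  s2:3  s3:3  s4:5  s5:5  s6:4  s7:4  s8:5  s9:5  s10:3 ⇒ 5.
Reduction 11 − 5 = 6.

6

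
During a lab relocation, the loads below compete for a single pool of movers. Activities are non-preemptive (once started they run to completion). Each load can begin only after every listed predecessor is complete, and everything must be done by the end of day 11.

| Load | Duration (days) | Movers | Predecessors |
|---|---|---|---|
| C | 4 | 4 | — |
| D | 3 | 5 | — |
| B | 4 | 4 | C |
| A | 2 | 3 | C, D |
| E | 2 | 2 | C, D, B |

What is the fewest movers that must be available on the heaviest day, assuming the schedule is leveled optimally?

9

Schedule C@1, D@1, B@5, A@5, E@9: d1:9  d2:9  d3:9  d4:4  d5:7  d6:7  d7:4  d8:4  d9:2  d10:2  d11:0 — peak 9.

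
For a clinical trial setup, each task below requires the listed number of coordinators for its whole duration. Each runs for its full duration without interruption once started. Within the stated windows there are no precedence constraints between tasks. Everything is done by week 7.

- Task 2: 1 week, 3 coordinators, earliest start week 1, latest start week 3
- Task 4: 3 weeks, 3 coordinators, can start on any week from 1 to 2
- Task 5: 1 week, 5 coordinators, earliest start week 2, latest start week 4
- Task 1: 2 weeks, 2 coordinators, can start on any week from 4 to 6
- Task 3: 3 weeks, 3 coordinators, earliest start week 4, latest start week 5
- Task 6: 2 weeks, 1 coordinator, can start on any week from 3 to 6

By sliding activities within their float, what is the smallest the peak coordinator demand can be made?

Early-start (Task 2@1, Task 4@1, Task 5@2, Task 1@4, Task 3@4, Task 6@3) gives peak 8: w1:6  w2:8  w3:4  w4:6  w5:5  w6:3  w7:0.
Shift Task 5→4, Task 1→5, Task 3→5.
Schedule Task 2@1, Task 4@1, Task 5@4, Task 1@5, Task 3@5, Task 6@3: w1:6  w2:3  w3:4  w4:6  w5:5  w6:5  w7:3 — peak 6.

6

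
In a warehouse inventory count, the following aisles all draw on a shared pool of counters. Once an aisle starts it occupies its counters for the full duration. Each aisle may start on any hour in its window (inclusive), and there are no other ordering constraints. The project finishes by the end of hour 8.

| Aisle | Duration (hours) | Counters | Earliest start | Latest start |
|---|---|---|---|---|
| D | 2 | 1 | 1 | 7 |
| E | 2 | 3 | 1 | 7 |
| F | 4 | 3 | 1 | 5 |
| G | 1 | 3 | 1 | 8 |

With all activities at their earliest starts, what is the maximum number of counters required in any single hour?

10

Early-start schedule: D@1, E@1, F@1, G@1.
Load per hour: hour 1: 10, hour 2: 7, hour 3: 3, hour 4: 3, hour 5: 0, hour 6: 0, hour 7: 0, hour 8: 0.
Peak is 10.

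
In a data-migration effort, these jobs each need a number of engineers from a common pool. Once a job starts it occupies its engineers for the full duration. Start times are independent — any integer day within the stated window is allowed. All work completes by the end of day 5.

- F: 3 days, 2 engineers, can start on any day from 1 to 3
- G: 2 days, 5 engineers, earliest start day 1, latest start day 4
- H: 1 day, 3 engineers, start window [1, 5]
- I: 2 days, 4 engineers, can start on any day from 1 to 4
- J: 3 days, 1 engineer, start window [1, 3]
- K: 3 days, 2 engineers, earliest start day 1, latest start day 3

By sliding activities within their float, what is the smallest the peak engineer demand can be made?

8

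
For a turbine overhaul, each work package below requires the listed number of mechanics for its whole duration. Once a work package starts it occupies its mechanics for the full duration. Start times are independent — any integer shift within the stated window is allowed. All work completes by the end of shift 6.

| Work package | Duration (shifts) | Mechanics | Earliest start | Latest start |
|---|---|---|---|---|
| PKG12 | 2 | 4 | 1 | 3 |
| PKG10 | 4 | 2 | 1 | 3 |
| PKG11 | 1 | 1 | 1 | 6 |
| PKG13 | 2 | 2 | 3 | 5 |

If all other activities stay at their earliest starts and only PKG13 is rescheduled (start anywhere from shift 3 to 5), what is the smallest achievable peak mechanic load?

PKG13@3: s1:7  s2:6  s3:4  s4:4  s5:0  s6:0 → peak 7
PKG13@4: s1:7  s2:6  s3:2  s4:4  s5:2  s6:0 → peak 7
PKG13@5: s1:7  s2:6  s3:2  s4:2  s5:2  s6:2 → peak 7
Best is PKG13@3, peak 7.

7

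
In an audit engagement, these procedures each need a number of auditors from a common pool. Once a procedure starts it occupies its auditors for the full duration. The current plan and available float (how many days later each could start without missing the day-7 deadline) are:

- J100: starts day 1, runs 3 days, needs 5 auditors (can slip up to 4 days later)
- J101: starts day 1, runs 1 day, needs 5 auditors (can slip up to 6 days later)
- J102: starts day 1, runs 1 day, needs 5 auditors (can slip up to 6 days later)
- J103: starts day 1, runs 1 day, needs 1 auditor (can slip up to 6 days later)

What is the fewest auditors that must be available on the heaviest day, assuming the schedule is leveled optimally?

5

Early-start (J100@1, J101@1, J102@1, J103@1) gives peak 16: d1:16  d2:5  d3:5  d4:0  d5:0  d6:0  d7:0.
Shift J101→4, J102→5, J103→6.
Schedule J100@1, J101@4, J102@5, J103@6: d1:5  d2:5  d3:5  d4:5  d5:5  d6:1  d7:0 — peak 5.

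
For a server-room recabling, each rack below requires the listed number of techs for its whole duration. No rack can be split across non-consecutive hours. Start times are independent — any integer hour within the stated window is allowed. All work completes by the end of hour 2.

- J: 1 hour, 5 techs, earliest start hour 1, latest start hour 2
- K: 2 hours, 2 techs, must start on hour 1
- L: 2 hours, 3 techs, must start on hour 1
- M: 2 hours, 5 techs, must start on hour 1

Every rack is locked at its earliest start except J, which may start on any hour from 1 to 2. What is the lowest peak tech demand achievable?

15

J@1: h1:15  h2:10 → peak 15
J@2: h1:10  h2:15 → peak 15
Best is J@1, peak 15.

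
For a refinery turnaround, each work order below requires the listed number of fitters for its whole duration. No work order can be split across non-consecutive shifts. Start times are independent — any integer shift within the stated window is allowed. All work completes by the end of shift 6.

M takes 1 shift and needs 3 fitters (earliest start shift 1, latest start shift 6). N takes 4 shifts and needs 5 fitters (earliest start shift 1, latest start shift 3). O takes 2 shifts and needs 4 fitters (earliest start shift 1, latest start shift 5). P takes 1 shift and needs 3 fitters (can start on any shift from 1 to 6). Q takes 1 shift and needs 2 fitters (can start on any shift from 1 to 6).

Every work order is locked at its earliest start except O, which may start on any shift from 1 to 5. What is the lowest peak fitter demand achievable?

O@1: s1:17  s2:9  s3:5  s4:5  s5:0  s6:0 → peak 17
O@2: s1:13  s2:9  s3:9  s4:5  s5:0  s6:0 → peak 13
O@3: s1:13  s2:5  s3:9  s4:9  s5:0  s6:0 → peak 13
O@4: s1:13  s2:5  s3:5  s4:9  s5:4  s6:0 → peak 13
O@5: s1:13  s2:5  s3:5  s4:5  s5:4  s6:4 → peak 13
Best is O@2, peak 13.

13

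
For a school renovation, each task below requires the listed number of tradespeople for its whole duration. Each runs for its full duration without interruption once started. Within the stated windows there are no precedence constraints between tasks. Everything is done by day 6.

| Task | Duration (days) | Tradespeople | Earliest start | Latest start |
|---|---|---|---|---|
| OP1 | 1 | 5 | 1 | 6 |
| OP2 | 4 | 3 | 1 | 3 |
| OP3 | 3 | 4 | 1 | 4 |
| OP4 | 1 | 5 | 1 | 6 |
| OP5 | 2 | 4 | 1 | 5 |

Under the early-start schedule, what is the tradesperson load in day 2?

At early start, day 2 has: OP2, OP3, OP5.
Demand: 3 + 4 + 4 = 11.

11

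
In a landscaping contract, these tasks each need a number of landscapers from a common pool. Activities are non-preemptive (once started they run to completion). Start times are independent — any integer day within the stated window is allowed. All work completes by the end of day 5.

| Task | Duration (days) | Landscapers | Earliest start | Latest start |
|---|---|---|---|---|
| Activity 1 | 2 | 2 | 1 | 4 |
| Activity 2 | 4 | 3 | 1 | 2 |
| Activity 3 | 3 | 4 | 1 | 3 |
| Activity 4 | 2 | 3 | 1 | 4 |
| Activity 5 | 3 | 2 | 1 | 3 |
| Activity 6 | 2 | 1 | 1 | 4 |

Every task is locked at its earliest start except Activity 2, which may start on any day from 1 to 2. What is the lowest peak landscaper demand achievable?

Activity 2@1: d1:15  d2:15  d3:9  d4:3  d5:0 → peak 15
Activity 2@2: d1:12  d2:15  d3:9  d4:3  d5:3 → peak 15
Best is Activity 2@1, peak 15.

15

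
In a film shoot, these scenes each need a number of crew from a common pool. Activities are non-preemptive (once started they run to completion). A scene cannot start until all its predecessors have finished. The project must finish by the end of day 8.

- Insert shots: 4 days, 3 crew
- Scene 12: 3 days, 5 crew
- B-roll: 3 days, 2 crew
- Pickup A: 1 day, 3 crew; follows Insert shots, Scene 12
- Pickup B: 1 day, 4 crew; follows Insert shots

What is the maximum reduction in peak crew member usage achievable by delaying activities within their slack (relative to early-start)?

3

Early-start peak: d1:10  d2:10  d3:10  d4:3  d5:7  d6:0  d7:0  d8:0 ⇒ 10.
Leveled (Insert shots@1, Scene 12@5, B-roll@1, Pickup A@8, Pickup B@8): d1:5  d2:5  d3:5  d4:3  d5:5  d6:5  d7:5  d8:7 ⇒ 7.
Reduction 10 − 7 = 3.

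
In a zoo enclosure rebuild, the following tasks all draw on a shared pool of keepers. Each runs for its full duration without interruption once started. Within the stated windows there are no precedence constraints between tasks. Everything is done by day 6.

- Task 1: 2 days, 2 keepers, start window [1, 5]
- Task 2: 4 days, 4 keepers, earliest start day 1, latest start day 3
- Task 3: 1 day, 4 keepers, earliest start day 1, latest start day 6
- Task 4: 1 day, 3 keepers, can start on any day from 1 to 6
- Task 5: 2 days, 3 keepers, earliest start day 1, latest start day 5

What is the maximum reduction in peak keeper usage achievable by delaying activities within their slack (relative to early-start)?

Early-start peak: d1:16  d2:9  d3:4  d4:4  d5:0  d6:0 ⇒ 16.
Leveled (Task 1@1, Task 2@1, Task 3@5, Task 4@3, Task 5@4): d1:6  d2:6  d3:7  d4:7  d5:7  d6:0 ⇒ 7.
Reduction 16 − 7 = 9.

9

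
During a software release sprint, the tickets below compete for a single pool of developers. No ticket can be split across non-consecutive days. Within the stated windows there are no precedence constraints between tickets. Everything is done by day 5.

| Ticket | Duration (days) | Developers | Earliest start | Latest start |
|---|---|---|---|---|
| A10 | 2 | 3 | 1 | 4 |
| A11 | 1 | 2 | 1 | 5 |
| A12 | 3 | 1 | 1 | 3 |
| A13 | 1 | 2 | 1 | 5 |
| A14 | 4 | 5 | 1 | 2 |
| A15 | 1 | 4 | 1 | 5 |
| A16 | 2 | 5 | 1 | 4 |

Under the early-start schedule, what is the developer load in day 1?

22

At early start, day 1 has: A10, A11, A12, A13, A14, A15, A16.
Demand: 3 + 2 + 1 + 2 + 5 + 4 + 5 = 22.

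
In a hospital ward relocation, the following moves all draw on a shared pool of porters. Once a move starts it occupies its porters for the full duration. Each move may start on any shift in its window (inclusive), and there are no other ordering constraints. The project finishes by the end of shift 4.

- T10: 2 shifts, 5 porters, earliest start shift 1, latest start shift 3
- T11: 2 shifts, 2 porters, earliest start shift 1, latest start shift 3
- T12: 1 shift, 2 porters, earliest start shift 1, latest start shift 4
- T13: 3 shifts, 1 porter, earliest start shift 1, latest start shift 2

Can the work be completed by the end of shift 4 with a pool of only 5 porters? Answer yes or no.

The minimum achievable peak is 6; 5 < 6, so no feasible schedule stays within the cap.

no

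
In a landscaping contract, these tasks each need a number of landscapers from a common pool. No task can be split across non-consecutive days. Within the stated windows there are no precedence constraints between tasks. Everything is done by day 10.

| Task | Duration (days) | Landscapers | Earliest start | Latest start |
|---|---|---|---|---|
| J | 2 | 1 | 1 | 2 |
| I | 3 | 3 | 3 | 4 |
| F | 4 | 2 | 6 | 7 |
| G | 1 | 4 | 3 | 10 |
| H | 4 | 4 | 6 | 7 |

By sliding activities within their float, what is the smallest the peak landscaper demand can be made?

Early-start (J@1, I@3, F@6, G@3, H@6) gives peak 7: d1:1  d2:1  d3:7  d4:3  d5:3  d6:6  d7:6  d8:6  d9:6  d10:0.
Shift G→6, H→7.
Schedule J@1, I@3, F@6, G@6, H@7: d1:1  d2:1  d3:3  d4:3  d5:3  d6:6  d7:6  d8:6  d9:6  d10:4 — peak 6.

6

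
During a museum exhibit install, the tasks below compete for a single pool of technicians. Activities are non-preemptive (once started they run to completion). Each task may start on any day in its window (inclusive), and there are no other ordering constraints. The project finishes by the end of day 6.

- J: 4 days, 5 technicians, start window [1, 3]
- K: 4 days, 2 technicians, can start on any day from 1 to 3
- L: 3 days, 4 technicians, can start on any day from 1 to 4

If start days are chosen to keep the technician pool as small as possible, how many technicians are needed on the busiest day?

Schedule J@1, K@1, L@1: d1:11  d2:11  d3:11  d4:7  d5:0  d6:0 — peak 11.

11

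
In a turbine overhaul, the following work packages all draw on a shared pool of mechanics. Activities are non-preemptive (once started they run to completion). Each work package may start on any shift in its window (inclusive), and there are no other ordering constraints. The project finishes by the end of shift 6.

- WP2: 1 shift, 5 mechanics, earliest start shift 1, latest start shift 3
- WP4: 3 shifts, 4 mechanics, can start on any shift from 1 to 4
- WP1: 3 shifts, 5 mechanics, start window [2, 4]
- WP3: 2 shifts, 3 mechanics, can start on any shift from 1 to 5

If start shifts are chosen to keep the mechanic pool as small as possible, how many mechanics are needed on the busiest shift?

9

Early-start (WP2@1, WP4@1, WP1@2, WP3@1) gives peak 12: s1:12  s2:12  s3:9  s4:5  s5:0  s6:0.
Shift WP3→4.
Schedule WP2@1, WP4@1, WP1@2, WP3@4: s1:9  s2:9  s3:9  s4:8  s5:3  s6:0 — peak 9.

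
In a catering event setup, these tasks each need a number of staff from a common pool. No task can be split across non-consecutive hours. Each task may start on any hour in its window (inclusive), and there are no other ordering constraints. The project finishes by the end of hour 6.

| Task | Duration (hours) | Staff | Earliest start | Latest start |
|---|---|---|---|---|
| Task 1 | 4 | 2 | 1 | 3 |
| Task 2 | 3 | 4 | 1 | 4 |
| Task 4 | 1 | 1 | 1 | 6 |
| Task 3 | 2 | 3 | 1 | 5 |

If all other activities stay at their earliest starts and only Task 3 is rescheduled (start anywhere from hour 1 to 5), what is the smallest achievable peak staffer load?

Task 3@1: h1:10  h2:9  h3:6  h4:2  h5:0  h6:0 → peak 10
Task 3@2: h1:7  h2:9  h3:9  h4:2  h5:0  h6:0 → peak 9
Task 3@3: h1:7  h2:6  h3:9  h4:5  h5:0  h6:0 → peak 9
Task 3@4: h1:7  h2:6  h3:6  h4:5  h5:3  h6:0 → peak 7
Task 3@5: h1:7  h2:6  h3:6  h4:2  h5:3  h6:3 → peak 7
Best is Task 3@4, peak 7.

7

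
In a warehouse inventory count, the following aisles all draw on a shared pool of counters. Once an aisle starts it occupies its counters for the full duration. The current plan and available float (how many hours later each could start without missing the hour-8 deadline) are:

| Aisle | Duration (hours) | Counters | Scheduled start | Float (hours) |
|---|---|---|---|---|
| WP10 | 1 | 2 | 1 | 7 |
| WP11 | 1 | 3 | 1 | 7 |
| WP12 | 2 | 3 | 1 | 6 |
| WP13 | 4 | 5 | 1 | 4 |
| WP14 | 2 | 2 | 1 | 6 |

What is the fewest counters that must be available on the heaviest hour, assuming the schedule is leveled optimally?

Early-start (WP10@1, WP11@1, WP12@1, WP13@1, WP14@1) gives peak 15: h1:15  h2:10  h3:5  h4:5  h5:0  h6:0  h7:0  h8:0.
Shift WP12→2, WP13→4, WP14→2.
Schedule WP10@1, WP11@1, WP12@2, WP13@4, WP14@2: h1:5  h2:5  h3:5  h4:5  h5:5  h6:5  h7:5  h8:0 — peak 5.
Total counter-hours = 35 over 8 hours ⇒ peak ≥ ⌈35/8⌉ = 5, so 5 is optimal.

5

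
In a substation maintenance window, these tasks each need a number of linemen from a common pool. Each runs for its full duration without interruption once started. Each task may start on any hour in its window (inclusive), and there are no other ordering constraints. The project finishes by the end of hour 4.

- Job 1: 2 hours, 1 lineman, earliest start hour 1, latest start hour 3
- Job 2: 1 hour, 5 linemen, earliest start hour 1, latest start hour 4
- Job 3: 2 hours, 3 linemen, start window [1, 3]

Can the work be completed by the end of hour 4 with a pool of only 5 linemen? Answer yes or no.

yes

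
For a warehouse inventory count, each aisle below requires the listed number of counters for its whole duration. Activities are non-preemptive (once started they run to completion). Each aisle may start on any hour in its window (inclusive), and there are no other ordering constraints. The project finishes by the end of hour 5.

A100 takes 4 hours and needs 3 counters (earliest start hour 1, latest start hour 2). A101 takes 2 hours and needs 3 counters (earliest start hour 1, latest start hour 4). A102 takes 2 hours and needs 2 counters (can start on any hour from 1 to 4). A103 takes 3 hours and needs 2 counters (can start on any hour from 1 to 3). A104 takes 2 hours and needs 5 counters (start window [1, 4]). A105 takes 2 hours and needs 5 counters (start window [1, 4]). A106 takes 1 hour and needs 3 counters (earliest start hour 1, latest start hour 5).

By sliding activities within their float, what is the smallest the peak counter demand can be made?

Early-start (A100@1, A101@1, A102@1, A103@1, A104@1, A105@1, A106@1) gives peak 23: h1:23  h2:20  h3:5  h4:3  h5:0.
Shift A102→3, A103→3, A105→3, A106→5.
Schedule A100@1, A101@1, A102@3, A103@3, A104@1, A105@3, A106@5: h1:11  h2:11  h3:12  h4:12  h5:5 — peak 12.

12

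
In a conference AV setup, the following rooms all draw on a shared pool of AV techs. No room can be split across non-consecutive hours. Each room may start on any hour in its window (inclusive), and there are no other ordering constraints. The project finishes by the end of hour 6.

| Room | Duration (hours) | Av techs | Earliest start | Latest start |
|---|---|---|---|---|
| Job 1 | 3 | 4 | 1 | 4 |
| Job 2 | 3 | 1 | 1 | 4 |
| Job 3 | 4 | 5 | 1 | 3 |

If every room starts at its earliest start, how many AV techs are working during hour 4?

At early start, hour 4 has: Job 3.
Demand: 5 = 5.

5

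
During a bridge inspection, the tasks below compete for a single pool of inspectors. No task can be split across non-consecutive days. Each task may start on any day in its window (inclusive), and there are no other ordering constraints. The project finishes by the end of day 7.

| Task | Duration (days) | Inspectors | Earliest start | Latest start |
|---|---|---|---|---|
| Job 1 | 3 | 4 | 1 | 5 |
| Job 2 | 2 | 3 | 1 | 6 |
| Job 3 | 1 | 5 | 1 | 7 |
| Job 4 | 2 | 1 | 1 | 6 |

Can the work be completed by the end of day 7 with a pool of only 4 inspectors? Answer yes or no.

The minimum achievable peak is 5; 4 < 5, so no feasible schedule stays within the cap.

no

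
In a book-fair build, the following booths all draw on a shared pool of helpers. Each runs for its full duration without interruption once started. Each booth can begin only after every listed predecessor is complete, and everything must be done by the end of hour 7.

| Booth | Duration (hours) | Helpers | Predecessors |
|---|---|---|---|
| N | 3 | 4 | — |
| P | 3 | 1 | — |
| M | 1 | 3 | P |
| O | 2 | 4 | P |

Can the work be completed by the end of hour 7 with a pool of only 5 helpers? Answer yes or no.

yes

Schedule N@1, P@1, M@4, O@5: h1:5  h2:5  h3:5  h4:3  h5:4  h6:4  h7:0 — peak 5 ≤ 5.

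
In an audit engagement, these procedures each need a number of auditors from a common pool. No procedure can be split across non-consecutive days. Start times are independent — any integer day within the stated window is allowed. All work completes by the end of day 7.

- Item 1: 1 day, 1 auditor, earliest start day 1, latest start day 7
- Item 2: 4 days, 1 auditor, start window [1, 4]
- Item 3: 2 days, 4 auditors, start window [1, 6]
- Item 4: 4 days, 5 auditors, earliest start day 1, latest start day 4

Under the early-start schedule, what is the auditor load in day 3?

At early start, day 3 has: Item 2, Item 4.
Demand: 1 + 5 = 6.

6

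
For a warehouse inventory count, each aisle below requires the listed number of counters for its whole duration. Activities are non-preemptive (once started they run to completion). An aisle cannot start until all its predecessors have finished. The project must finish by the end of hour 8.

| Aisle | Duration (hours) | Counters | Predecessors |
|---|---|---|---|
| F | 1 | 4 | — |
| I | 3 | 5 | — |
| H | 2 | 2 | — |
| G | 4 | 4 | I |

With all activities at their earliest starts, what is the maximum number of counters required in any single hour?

Early-start schedule: F@1, I@1, H@1, G@4.
Load per hour: hour 1: 11, hour 2: 7, hour 3: 5, hour 4: 4, hour 5: 4, hour 6: 4, hour 7: 4, hour 8: 0.
Peak is 11.

11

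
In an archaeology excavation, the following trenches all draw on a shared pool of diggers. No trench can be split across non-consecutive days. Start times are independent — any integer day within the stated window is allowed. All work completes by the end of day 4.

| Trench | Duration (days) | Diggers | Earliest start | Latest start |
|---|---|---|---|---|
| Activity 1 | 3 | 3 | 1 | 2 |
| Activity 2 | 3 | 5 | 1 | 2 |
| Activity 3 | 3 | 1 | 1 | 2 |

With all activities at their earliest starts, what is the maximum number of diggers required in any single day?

9

Early-start schedule: Activity 1@1, Activity 2@1, Activity 3@1.
Load per day: day 1: 9, day 2: 9, day 3: 9, day 4: 0.
Peak is 9.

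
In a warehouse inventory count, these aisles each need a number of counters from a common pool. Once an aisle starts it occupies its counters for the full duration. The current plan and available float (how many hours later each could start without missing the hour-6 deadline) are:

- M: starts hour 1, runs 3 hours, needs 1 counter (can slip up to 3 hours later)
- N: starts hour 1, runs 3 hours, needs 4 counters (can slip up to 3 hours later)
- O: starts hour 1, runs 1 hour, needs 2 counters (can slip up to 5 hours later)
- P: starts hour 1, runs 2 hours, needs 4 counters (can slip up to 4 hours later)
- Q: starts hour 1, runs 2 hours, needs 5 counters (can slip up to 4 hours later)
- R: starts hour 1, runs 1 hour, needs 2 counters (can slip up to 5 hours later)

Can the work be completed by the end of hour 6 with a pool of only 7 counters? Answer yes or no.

The minimum achievable peak is 8; 7 < 8, so no feasible schedule stays within the cap.

no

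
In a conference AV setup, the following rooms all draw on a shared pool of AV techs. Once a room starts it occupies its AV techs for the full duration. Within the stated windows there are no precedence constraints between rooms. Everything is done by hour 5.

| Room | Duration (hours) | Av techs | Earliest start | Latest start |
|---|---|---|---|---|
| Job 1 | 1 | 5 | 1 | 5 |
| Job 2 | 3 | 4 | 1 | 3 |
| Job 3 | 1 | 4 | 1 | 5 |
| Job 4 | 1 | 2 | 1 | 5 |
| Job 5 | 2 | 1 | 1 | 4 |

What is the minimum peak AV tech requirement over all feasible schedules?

6

Early-start (Job 1@1, Job 2@1, Job 3@1, Job 4@1, Job 5@1) gives peak 16: h1:16  h2:5  h3:4  h4:0  h5:0.
Shift Job 2→2, Job 3→5, Job 4→2, Job 5→3.
Schedule Job 1@1, Job 2@2, Job 3@5, Job 4@2, Job 5@3: h1:5  h2:6  h3:5  h4:5  h5:4 — peak 6.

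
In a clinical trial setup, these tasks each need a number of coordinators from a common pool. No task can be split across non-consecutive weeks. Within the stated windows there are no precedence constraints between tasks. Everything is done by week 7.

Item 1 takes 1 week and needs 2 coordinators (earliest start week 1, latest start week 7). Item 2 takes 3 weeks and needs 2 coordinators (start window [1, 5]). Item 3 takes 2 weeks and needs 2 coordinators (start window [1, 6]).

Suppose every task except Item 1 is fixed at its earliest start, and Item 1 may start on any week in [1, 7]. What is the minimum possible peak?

4

Item 1@1: w1:6  w2:4  w3:2  w4:0  w5:0  w6:0  w7:0 → peak 6
Item 1@2: w1:4  w2:6  w3:2  w4:0  w5:0  w6:0  w7:0 → peak 6
Item 1@3: w1:4  w2:4  w3:4  w4:0  w5:0  w6:0  w7:0 → peak 4
Item 1@4: w1:4  w2:4  w3:2  w4:2  w5:0  w6:0  w7:0 → peak 4
Item 1@5: w1:4  w2:4  w3:2  w4:0  w5:2  w6:0  w7:0 → peak 4
Item 1@6: w1:4  w2:4  w3:2  w4:0  w5:0  w6:2  w7:0 → peak 4
Item 1@7: w1:4  w2:4  w3:2  w4:0  w5:0  w6:0  w7:2 → peak 4
Best is Item 1@3, peak 4.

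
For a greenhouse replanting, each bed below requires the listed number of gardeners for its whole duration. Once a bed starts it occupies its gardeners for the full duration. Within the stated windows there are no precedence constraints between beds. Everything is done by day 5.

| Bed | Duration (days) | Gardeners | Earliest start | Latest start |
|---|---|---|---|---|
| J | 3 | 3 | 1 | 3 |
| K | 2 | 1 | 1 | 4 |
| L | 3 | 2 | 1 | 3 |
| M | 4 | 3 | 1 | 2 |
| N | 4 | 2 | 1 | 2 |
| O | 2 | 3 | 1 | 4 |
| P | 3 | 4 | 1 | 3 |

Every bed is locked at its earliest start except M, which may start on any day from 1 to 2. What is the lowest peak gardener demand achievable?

M@1: d1:18  d2:18  d3:14  d4:5  d5:0 → peak 18
M@2: d1:15  d2:18  d3:14  d4:5  d5:3 → peak 18
Best is M@1, peak 18.

18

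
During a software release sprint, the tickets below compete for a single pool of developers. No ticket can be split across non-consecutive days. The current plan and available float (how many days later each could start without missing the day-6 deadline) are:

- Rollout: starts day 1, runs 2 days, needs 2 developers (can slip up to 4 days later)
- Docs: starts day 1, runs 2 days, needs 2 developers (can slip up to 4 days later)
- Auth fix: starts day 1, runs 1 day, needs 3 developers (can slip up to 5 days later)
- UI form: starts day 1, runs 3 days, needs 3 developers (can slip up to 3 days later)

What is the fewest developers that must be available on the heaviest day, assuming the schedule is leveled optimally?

Early-start (Rollout@1, Docs@1, Auth fix@1, UI form@1) gives peak 10: d1:10  d2:7  d3:3  d4:0  d5:0  d6:0.
Shift Auth fix→3, UI form→4.
Schedule Rollout@1, Docs@1, Auth fix@3, UI form@4: d1:4  d2:4  d3:3  d4:3  d5:3  d6:3 — peak 4.
Total developer-days = 20 over 6 days ⇒ peak ≥ ⌈20/6⌉ = 4, so 4 is optimal.

4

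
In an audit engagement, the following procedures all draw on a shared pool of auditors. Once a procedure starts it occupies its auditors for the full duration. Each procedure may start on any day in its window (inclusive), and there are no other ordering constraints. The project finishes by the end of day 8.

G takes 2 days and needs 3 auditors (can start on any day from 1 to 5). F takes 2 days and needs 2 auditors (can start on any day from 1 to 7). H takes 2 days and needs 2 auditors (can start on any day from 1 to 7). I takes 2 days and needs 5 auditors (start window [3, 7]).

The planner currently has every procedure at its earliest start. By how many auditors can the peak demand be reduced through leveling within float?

Early-start peak: d1:7  d2:7  d3:5  d4:5  d5:0  d6:0  d7:0  d8:0 ⇒ 7.
Leveled (G@1, F@1, H@3, I@5): d1:5  d2:5  d3:2  d4:2  d5:5  d6:5  d7:0  d8:0 ⇒ 5.
Reduction 7 − 5 = 2.

2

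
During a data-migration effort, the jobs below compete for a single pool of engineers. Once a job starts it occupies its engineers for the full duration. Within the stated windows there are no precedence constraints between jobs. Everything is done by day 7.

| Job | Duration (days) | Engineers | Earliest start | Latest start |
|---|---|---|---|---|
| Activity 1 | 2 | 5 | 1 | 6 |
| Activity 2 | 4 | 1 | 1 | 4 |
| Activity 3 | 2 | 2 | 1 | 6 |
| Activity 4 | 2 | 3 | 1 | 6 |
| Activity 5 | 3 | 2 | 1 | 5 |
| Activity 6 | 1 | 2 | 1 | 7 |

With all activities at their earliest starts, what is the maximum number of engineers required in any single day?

Early-start schedule: Activity 1@1, Activity 2@1, Activity 3@1, Activity 4@1, Activity 5@1, Activity 6@1.
Load per day: day 1: 15, day 2: 13, day 3: 3, day 4: 1, day 5: 0, day 6: 0, day 7: 0.
Peak is 15.

15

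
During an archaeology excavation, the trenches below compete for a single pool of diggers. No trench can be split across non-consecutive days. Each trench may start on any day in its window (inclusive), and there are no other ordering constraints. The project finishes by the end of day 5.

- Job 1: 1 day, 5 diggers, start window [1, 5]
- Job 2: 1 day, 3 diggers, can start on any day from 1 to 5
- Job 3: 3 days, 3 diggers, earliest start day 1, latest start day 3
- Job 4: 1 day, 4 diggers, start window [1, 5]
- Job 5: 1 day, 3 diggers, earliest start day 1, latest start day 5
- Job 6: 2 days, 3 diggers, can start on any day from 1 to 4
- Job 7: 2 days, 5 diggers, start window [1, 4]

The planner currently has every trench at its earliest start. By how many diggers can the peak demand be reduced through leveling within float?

Early-start peak: d1:26  d2:11  d3:3  d4:0  d5:0 ⇒ 26.
Leveled (Job 1@1, Job 2@1, Job 3@2, Job 4@5, Job 5@2, Job 6@2, Job 7@4): d1:8  d2:9  d3:6  d4:8  d5:9 ⇒ 9.
Reduction 26 − 9 = 17.

17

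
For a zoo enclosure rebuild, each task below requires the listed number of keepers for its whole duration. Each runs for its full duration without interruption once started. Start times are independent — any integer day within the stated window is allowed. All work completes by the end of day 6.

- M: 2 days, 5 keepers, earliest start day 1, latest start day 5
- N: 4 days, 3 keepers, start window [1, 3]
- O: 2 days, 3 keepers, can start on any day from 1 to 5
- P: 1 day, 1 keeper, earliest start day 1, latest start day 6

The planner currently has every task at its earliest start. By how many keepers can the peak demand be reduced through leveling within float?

Early-start peak: d1:12  d2:11  d3:3  d4:3  d5:0  d6:0 ⇒ 12.
Leveled (M@1, N@3, O@3, P@1): d1:6  d2:5  d3:6  d4:6  d5:3  d6:3 ⇒ 6.
Reduction 12 − 6 = 6.

6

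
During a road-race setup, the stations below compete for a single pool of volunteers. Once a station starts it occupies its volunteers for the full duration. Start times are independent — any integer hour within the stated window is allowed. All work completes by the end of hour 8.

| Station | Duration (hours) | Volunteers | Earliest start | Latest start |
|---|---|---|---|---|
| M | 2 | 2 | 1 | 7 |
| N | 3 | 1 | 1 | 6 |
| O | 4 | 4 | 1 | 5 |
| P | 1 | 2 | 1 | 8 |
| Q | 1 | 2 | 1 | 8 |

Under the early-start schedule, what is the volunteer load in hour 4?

4

At early start, hour 4 has: O.
Demand: 4 = 4.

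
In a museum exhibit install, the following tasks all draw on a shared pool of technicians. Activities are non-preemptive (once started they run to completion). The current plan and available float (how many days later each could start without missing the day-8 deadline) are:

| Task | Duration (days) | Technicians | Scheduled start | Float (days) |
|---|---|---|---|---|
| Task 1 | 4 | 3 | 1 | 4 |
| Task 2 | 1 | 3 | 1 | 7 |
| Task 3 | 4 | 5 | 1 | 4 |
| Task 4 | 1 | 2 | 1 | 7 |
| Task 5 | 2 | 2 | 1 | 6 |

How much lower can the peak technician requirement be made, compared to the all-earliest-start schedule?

9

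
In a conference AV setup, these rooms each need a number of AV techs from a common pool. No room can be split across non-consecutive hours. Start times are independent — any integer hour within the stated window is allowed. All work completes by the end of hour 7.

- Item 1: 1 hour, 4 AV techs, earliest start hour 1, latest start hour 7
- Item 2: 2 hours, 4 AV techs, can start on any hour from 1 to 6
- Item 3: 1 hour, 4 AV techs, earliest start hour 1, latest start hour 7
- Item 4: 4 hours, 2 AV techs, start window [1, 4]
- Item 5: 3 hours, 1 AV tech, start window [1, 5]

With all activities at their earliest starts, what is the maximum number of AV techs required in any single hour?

Early-start schedule: Item 1@1, Item 2@1, Item 3@1, Item 4@1, Item 5@1.
Load per hour: hour 1: 15, hour 2: 7, hour 3: 3, hour 4: 2, hour 5: 0, hour 6: 0, hour 7: 0.
Peak is 15.

15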